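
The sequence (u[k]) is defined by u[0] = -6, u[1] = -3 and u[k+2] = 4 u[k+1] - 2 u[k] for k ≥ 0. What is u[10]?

u[2] = 4*(-3) - 2*(-6) = 0
u[3] = 4*0 - 2*(-3) = 6
u[4] = 4*6 - 2*0 = 24
u[5] = 4*24 - 2*6 = 84
u[6] = 4*84 - 2*24 = 288
u[7] = 4*288 - 2*84 = 984
u[8] = 4*984 - 2*288 = 3360
u[9] = 4*3360 - 2*984 = 11472
u[10] = 4*11472 - 2*3360 = 39168

39168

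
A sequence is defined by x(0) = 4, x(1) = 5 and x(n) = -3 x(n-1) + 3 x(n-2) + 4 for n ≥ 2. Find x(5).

x(2) = -3·5 + 3·4 + 4 = 1
x(3) = -3·1 + 3·5 + 4 = 16
x(4) = -3·16 + 3·1 + 4 = -41
x(5) = -3·(-41) + 3·16 + 4 = 175

175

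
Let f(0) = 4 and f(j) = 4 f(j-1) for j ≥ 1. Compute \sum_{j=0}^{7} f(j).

f(1) = 4*4 = 16
f(2) = 4*16 = 64
f(3) = 4*64 = 256
f(4) = 4*256 = 1024
f(5) = 4*1024 = 4096
f(6) = 4*4096 = 16384
f(7) = 4*16384 = 65536
Sum = 4 + 16 + 64 + 256 + 1024 + 4096 + 16384 + 65536 = 87380

87380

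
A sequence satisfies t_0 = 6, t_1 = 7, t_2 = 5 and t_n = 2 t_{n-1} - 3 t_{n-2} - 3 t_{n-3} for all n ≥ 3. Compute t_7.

904

t_3 = 2*5 - 3*7 - 3*6 = -29
t_4 = 2*(-29) - 3*5 - 3*7 = -94
t_5 = 2*(-94) - 3*(-29) - 3*5 = -116
t_6 = 2*(-116) - 3*(-94) - 3*(-29) = 137
t_7 = 2*137 - 3*(-116) - 3*(-94) = 904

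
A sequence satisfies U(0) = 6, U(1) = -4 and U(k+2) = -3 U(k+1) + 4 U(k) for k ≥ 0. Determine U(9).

-524284

U(2) = -3·(-4) + 4·6 = 36
U(3) = -3·36 + 4·(-4) = -124
U(4) = -3·(-124) + 4·36 = 516
U(5) = -3·516 + 4·(-124) = -2044
U(6) = -3·(-2044) + 4·516 = 8196
U(7) = -3·8196 + 4·(-2044) = -32764
U(8) = -3·(-32764) + 4·8196 = 131076
U(9) = -3·131076 + 4·(-32764) = -524284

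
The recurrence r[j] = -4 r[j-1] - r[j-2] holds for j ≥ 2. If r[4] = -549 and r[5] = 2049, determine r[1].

9

Rearranging, r[j-2] = -(r[j] + 4 r[j-1]).
r[3] = -(2049 + 4(-549)) = 147
r[2] = -(-549 + 4(147)) = -39
r[1] = -(147 + 4(-39)) = 9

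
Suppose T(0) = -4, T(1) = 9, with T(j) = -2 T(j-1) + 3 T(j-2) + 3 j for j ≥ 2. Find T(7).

T(2) = -2(9) + 3(-4) + 6 = -24
T(3) = -2(-24) + 3(9) + 9 = 84
T(4) = -2(84) + 3(-24) + 12 = -228
T(5) = -2(-228) + 3(84) + 15 = 723
T(6) = -2(723) + 3(-228) + 18 = -2112
T(7) = -2(-2112) + 3(723) + 21 = 6414

6414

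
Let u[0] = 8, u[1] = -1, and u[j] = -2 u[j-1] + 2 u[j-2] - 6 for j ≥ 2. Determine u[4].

u[2] = -2*(-1) + 2*8 - 6 = 12
u[3] = -2*12 + 2*(-1) - 6 = -32
u[4] = -2*(-32) + 2*12 - 6 = 82

82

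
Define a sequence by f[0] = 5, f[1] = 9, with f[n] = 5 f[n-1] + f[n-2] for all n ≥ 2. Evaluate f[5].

f[2] = 5(9) + 5 = 50
f[3] = 5(50) + 9 = 259
f[4] = 5(259) + 50 = 1345
f[5] = 5(1345) + 259 = 6984

6984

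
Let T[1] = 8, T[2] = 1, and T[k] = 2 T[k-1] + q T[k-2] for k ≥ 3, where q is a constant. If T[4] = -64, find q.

-4

T[3] = 2 + 8q
T[4] = 4 + 17q
So 4 + 17q = -64, giving q = -4.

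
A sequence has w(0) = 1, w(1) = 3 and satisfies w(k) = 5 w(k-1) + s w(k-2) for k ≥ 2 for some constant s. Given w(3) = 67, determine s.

-1

w(2) = 15 + s
w(3) = 75 + 8s
So 75 + 8s = 67, giving s = -1.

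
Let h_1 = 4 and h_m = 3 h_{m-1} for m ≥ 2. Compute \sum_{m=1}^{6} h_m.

1456

h_2 = 3·4 = 12
h_3 = 3·12 = 36
h_4 = 3·36 = 108
h_5 = 3·108 = 324
h_6 = 3·324 = 972
Sum = 4 + 12 + 36 + 108 + 324 + 972 = 1456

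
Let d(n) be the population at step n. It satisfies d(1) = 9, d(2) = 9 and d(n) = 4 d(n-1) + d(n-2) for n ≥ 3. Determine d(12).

19604781

d(3) = 4(9) + 9 = 45
d(4) = 4(45) + 9 = 189
d(5) = 4(189) + 45 = 801
d(6) = 4(801) + 189 = 3393
d(7) = 4(3393) + 801 = 14373
d(8) = 4(14373) + 3393 = 60885
d(9) = 4(60885) + 14373 = 257913
d(10) = 4(257913) + 60885 = 1092537
d(11) = 4(1092537) + 257913 = 4628061
d(12) = 4(4628061) + 1092537 = 19604781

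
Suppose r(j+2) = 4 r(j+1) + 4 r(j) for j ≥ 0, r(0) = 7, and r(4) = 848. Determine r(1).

3

Let r(1) = y.
r(2) = 28 + 4y
r(3) = 112 + 20y
r(4) = 560 + 96y
So 560 + 96y = 848, giving y = 3.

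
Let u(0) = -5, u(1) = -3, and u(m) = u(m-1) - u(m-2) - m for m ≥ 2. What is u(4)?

-4

u(2) = (-3) - (-5) - 2 = 0
u(3) = 0 - (-3) - 3 = 0
u(4) = 0 - 0 - 4 = -4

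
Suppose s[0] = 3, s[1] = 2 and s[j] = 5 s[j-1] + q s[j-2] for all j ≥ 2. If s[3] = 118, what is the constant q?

4

s[2] = 10 + 3q
s[3] = 50 + 17q
So 50 + 17q = 118, giving q = 4.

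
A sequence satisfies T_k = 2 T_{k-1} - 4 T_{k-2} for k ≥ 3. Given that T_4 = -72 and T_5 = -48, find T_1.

Rearranging, T_{k-2} = (T_k - 2 T_{k-1}) / -4.
T_3 = (-48 - 2*(-72)) / -4 = 96/-4 = -24
T_2 = (-72 - 2*(-24)) / -4 = -24/-4 = 6
T_1 = (-24 - 2*6) / -4 = -36/-4 = 9

9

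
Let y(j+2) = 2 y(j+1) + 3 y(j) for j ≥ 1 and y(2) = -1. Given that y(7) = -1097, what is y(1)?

-5

Let y(1) = x.
y(3) = -2 + 3x
y(4) = -7 + 6x
y(5) = -20 + 21x
y(6) = -61 + 60x
y(7) = -182 + 183x
So -182 + 183x = -1097, giving x = -5.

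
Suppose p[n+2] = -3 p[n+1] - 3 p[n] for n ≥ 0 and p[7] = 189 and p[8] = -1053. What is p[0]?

Rearranging, p[n-2] = (p[n] + 3 p[n-1]) / -3.
p[6] = (-1053 + 3*189) / -3 = -486/-3 = 162
p[5] = (189 + 3*162) / -3 = 675/-3 = -225
p[4] = (162 + 3*(-225)) / -3 = -513/-3 = 171
p[3] = (-225 + 3*171) / -3 = 288/-3 = -96
p[2] = (171 + 3*(-96)) / -3 = -117/-3 = 39
p[1] = (-96 + 3*39) / -3 = 21/-3 = -7
p[0] = (39 + 3*(-7)) / -3 = 18/-3 = -6

-6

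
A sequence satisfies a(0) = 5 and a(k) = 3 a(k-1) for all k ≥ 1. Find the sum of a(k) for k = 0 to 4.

605

a(1) = 3(5) = 15
a(2) = 3(15) = 45
a(3) = 3(45) = 135
a(4) = 3(135) = 405
Sum = 5 + 15 + 45 + 135 + 405 = 605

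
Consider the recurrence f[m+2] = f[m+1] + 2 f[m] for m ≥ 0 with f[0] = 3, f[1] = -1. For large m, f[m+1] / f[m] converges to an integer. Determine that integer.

The characteristic equation is r^2 - r - 2 = 0, which factors as (r - 2)(r + 1) = 0.
So the roots are 2 and -1. Since |2| > |-1| and the coefficient of 2^m is non-zero, the ratio tends to 2.

2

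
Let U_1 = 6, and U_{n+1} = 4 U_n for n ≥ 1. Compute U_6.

6144

U_2 = 4*6 = 24
U_3 = 4*24 = 96
U_4 = 4*96 = 384
U_5 = 4*384 = 1536
U_6 = 4*1536 = 6144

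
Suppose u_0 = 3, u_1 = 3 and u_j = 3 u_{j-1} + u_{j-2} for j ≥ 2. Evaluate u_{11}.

552954

u_2 = 3(3) + 3 = 12
u_3 = 3(12) + 3 = 39
u_4 = 3(39) + 12 = 129
u_5 = 3(129) + 39 = 426
u_6 = 3(426) + 129 = 1407
u_7 = 3(1407) + 426 = 4647
u_8 = 3(4647) + 1407 = 15348
u_9 = 3(15348) + 4647 = 50691
u_{10} = 3(50691) + 15348 = 167421
u_{11} = 3(167421) + 50691 = 552954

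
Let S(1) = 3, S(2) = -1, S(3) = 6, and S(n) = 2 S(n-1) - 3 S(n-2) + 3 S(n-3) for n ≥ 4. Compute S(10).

90

S(4) = 2*6 - 3*(-1) + 3*3 = 24
S(5) = 2*24 - 3*6 + 3*(-1) = 27
S(6) = 2*27 - 3*24 + 3*6 = 0
S(7) = 2*0 - 3*27 + 3*24 = -9
S(8) = 2*(-9) - 3*0 + 3*27 = 63
S(9) = 2*63 - 3*(-9) + 3*0 = 153
S(10) = 2*153 - 3*63 + 3*(-9) = 90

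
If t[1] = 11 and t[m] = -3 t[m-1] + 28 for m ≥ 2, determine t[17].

The fixed point is 28/(1 + 3) = 7, so t[m] - 7 = -3(t[m-1] - 7).
Hence t[m] = 4·(-3)^{m-1} + 7.
t[17] = 4·(-3)^{16} + 7 = 4·43046721 + 7 = 172186891.

172186891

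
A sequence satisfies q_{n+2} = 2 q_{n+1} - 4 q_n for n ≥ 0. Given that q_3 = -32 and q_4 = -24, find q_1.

3

Rearranging, q_{n-2} = (q_n - 2 q_{n-1}) / -4.
q_2 = (-24 - 2(-32)) / -4 = 40/-4 = -10
q_1 = (-32 - 2(-10)) / -4 = -12/-4 = 3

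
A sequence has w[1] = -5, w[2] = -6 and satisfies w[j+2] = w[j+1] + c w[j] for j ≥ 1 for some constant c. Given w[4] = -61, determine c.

5

w[3] = -6 - 5c
w[4] = -6 - 11c
So -6 - 11c = -61, giving c = 5.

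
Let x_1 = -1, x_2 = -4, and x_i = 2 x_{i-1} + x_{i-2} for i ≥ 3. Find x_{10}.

x_3 = 2·(-4) + (-1) = -9
x_4 = 2·(-9) + (-4) = -22
x_5 = 2·(-22) + (-9) = -53
x_6 = 2·(-53) + (-22) = -128
x_7 = 2·(-128) + (-53) = -309
x_8 = 2·(-309) + (-128) = -746
x_9 = 2·(-746) + (-309) = -1801
x_{10} = 2·(-1801) + (-746) = -4348

-4348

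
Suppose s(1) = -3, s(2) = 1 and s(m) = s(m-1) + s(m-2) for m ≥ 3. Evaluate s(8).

-11

s(3) = 1 + (-3) = -2
s(4) = (-2) + 1 = -1
s(5) = (-1) + (-2) = -3
s(6) = (-3) + (-1) = -4
s(7) = (-4) + (-3) = -7
s(8) = (-7) + (-4) = -11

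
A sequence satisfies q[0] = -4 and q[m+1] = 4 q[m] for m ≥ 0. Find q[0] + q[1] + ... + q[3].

-340

q[1] = 4·(-4) = -16
q[2] = 4·(-16) = -64
q[3] = 4·(-64) = -256
Sum = (-4) + (-16) + (-64) + (-256) = -340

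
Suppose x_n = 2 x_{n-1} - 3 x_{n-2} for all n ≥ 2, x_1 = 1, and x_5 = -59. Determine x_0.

-4

Let x_0 = z.
x_2 = 2 - 3z
x_3 = 1 - 6z
x_4 = -4 - 3z
x_5 = -11 + 12z
So -11 + 12z = -59, giving z = -4.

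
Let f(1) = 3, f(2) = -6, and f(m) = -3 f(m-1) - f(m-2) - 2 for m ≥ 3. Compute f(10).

f(3) = -3(-6) - 3 - 2 = 13
f(4) = -3(13) - (-6) - 2 = -35
f(5) = -3(-35) - 13 - 2 = 90
f(6) = -3(90) - (-35) - 2 = -237
f(7) = -3(-237) - 90 - 2 = 619
f(8) = -3(619) - (-237) - 2 = -1622
f(9) = -3(-1622) - 619 - 2 = 4245
f(10) = -3(4245) - (-1622) - 2 = -11115

-11115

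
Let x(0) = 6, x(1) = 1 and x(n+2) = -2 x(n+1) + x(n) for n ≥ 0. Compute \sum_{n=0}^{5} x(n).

x(2) = -2*1 + 6 = 4
x(3) = -2*4 + 1 = -7
x(4) = -2*(-7) + 4 = 18
x(5) = -2*18 + (-7) = -43
Sum = 6 + 1 + 4 + (-7) + 18 + (-43) = -21

-21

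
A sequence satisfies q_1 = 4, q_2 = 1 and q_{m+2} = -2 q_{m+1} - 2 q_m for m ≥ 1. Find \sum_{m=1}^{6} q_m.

q_3 = -2(1) - 2(4) = -10
q_4 = -2(-10) - 2(1) = 18
q_5 = -2(18) - 2(-10) = -16
q_6 = -2(-16) - 2(18) = -4
Sum = 4 + 1 + (-10) + 18 + (-16) + (-4) = -7

-7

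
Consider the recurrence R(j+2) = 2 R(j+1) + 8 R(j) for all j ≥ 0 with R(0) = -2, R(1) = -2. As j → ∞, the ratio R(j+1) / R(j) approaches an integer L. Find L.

The characteristic equation is r^2 - 2r - 8 = 0, which factors as (r - 4)(r + 2) = 0.
So the roots are 4 and -2. Since |4| > |-2| and the coefficient of 4^j is non-zero, the ratio tends to 4.

4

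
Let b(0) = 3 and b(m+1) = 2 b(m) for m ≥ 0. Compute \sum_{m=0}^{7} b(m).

765

b(1) = 2*3 = 6
b(2) = 2*6 = 12
b(3) = 2*12 = 24
b(4) = 2*24 = 48
b(5) = 2*48 = 96
b(6) = 2*96 = 192
b(7) = 2*192 = 384
Sum = 3 + 6 + 12 + 24 + 48 + 96 + 192 + 384 = 765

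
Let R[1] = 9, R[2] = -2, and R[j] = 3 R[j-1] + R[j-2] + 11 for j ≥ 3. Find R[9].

R[3] = 3*(-2) + 9 + 11 = 14
R[4] = 3*14 + (-2) + 11 = 51
R[5] = 3*51 + 14 + 11 = 178
R[6] = 3*178 + 51 + 11 = 596
R[7] = 3*596 + 178 + 11 = 1977
R[8] = 3*1977 + 596 + 11 = 6538
R[9] = 3*6538 + 1977 + 11 = 21602

21602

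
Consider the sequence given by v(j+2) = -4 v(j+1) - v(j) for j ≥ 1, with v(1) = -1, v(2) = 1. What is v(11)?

-110771

v(3) = -4(1) - (-1) = -3
v(4) = -4(-3) - 1 = 11
v(5) = -4(11) - (-3) = -41
v(6) = -4(-41) - 11 = 153
v(7) = -4(153) - (-41) = -571
v(8) = -4(-571) - 153 = 2131
v(9) = -4(2131) - (-571) = -7953
v(10) = -4(-7953) - 2131 = 29681
v(11) = -4(29681) - (-7953) = -110771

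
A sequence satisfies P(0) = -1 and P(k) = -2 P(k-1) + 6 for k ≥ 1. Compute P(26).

-201326590

The fixed point is 6/(1 + 2) = 2, so P(k) - 2 = -2(P(k-1) - 2).
Hence P(k) = -3·(-2)^k + 2.
P(26) = -3·(-2)^{26} + 2 = -3·67108864 + 2 = -201326590.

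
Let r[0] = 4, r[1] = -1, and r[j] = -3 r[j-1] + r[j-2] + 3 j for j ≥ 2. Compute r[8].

13531

r[2] = -3*(-1) + 4 + 6 = 13
r[3] = -3*13 + (-1) + 9 = -31
r[4] = -3*(-31) + 13 + 12 = 118
r[5] = -3*118 + (-31) + 15 = -370
r[6] = -3*(-370) + 118 + 18 = 1246
r[7] = -3*1246 + (-370) + 21 = -4087
r[8] = -3*(-4087) + 1246 + 24 = 13531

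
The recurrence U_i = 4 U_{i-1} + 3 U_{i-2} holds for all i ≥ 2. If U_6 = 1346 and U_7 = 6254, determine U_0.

Rearranging, U_{i-2} = (U_i - 4 U_{i-1}) / 3.
U_5 = (6254 - 4*1346) / 3 = 870/3 = 290
U_4 = (1346 - 4*290) / 3 = 186/3 = 62
U_3 = (290 - 4*62) / 3 = 42/3 = 14
U_2 = (62 - 4*14) / 3 = 6/3 = 2
U_1 = (14 - 4*2) / 3 = 6/3 = 2
U_0 = (2 - 4*2) / 3 = -6/3 = -2

-2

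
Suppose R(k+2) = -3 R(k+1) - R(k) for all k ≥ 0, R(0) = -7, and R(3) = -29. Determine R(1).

Let R(1) = v.
R(2) = 7 - 3v
R(3) = -21 + 8v
So -21 + 8v = -29, giving v = -1.

-1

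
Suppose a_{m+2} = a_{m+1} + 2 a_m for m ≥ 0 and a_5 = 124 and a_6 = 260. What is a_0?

Rearranging, a_{m-2} = (a_m - a_{m-1}) / 2.
a_4 = (260 - 124) / 2 = 136/2 = 68
a_3 = (124 - 68) / 2 = 56/2 = 28
a_2 = (68 - 28) / 2 = 40/2 = 20
a_1 = (28 - 20) / 2 = 8/2 = 4
a_0 = (20 - 4) / 2 = 16/2 = 8

8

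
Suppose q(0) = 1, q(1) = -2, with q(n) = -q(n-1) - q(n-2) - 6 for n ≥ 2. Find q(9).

q(2) = -(-2) - 1 - 6 = -5
q(3) = -(-5) - (-2) - 6 = 1
q(4) = -1 - (-5) - 6 = -2
q(5) = -(-2) - 1 - 6 = -5
q(6) = -(-5) - (-2) - 6 = 1
q(7) = -1 - (-5) - 6 = -2
q(8) = -(-2) - 1 - 6 = -5
q(9) = -(-5) - (-2) - 6 = 1

1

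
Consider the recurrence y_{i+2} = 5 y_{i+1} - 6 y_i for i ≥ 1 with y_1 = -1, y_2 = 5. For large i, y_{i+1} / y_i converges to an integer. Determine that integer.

3

The characteristic equation is r^2 - 5r + 6 = 0, which factors as (r - 3)(r - 2) = 0.
So the roots are 3 and 2. Since |3| > |2| and the coefficient of 3^i is non-zero, the ratio tends to 3.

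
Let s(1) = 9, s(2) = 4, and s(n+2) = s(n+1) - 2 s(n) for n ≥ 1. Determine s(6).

50

s(3) = 4 - 2·9 = -14
s(4) = (-14) - 2·4 = -22
s(5) = (-22) - 2·(-14) = 6
s(6) = 6 - 2·(-22) = 50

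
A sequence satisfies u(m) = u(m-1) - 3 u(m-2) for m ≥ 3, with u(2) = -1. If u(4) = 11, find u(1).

Let u(1) = x.
u(3) = -1 - 3x
u(4) = 2 - 3x
So 2 - 3x = 11, giving x = -3.

-3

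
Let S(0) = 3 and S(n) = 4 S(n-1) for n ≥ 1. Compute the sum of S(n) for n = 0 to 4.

S(1) = 4(3) = 12
S(2) = 4(12) = 48
S(3) = 4(48) = 192
S(4) = 4(192) = 768
Sum = 3 + 12 + 48 + 192 + 768 = 1023

1023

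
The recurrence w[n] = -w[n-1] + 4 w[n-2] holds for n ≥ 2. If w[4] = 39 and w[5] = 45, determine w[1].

9

Rearranging, w[n-2] = (w[n] + w[n-1]) / 4.
w[3] = (45 + 39) / 4 = 84/4 = 21
w[2] = (39 + 21) / 4 = 60/4 = 15
w[1] = (21 + 15) / 4 = 36/4 = 9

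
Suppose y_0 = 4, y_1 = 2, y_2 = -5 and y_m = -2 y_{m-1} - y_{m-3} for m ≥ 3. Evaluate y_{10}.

-1698

y_3 = -2·(-5) - 4 = 6
y_4 = -2·6 - 2 = -14
y_5 = -2·(-14) - (-5) = 33
y_6 = -2·33 - 6 = -72
y_7 = -2·(-72) - (-14) = 158
y_8 = -2·158 - 33 = -349
y_9 = -2·(-349) - (-72) = 770
y_{10} = -2·770 - 158 = -1698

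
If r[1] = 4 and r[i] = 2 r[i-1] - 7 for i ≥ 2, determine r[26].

-100663289

The fixed point is -7/(1 - 2) = 7, so r[i] - 7 = 2(r[i-1] - 7).
Hence r[i] = -3·2^{i-1} + 7.
r[26] = -3·2^{25} + 7 = -3·33554432 + 7 = -100663289.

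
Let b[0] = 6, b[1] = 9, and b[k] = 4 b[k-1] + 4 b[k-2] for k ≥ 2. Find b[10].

17009664

b[2] = 4·9 + 4·6 = 60
b[3] = 4·60 + 4·9 = 276
b[4] = 4·276 + 4·60 = 1344
b[5] = 4·1344 + 4·276 = 6480
b[6] = 4·6480 + 4·1344 = 31296
b[7] = 4·31296 + 4·6480 = 151104
b[8] = 4·151104 + 4·31296 = 729600
b[9] = 4·729600 + 4·151104 = 3522816
b[10] = 4·3522816 + 4·729600 = 17009664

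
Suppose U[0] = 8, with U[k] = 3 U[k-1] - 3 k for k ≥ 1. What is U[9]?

113193

U[1] = 3*8 - 3 = 21
U[2] = 3*21 - 6 = 57
U[3] = 3*57 - 9 = 162
U[4] = 3*162 - 12 = 474
U[5] = 3*474 - 15 = 1407
U[6] = 3*1407 - 18 = 4203
U[7] = 3*4203 - 21 = 12588
U[8] = 3*12588 - 24 = 37740
U[9] = 3*37740 - 27 = 113193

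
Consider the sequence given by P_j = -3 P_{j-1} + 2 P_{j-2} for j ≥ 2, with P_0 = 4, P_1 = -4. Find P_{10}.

497492

P_2 = -3(-4) + 2(4) = 20
P_3 = -3(20) + 2(-4) = -68
P_4 = -3(-68) + 2(20) = 244
P_5 = -3(244) + 2(-68) = -868
P_6 = -3(-868) + 2(244) = 3092
P_7 = -3(3092) + 2(-868) = -11012
P_8 = -3(-11012) + 2(3092) = 39220
P_9 = -3(39220) + 2(-11012) = -139684
P_{10} = -3(-139684) + 2(39220) = 497492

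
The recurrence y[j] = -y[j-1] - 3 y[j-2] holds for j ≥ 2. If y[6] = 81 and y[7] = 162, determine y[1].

Rearranging, y[j-2] = (y[j] + y[j-1]) / -3.
y[5] = (162 + 81) / -3 = 243/-3 = -81
y[4] = (81 + (-81)) / -3 = 0/-3 = 0
y[3] = (-81 + 0) / -3 = -81/-3 = 27
y[2] = (0 + 27) / -3 = 27/-3 = -9
y[1] = (27 + (-9)) / -3 = 18/-3 = -6

-6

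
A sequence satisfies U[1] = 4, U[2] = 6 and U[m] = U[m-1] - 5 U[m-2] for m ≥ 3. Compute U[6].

U[3] = 6 - 5·4 = -14
U[4] = (-14) - 5·6 = -44
U[5] = (-44) - 5·(-14) = 26
U[6] = 26 - 5·(-44) = 246

246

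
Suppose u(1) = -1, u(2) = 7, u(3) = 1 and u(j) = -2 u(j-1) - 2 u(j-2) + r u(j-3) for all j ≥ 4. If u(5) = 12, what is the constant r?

u(4) = -16 - r
u(5) = 30 + 9r
So 30 + 9r = 12, giving r = -2.

-2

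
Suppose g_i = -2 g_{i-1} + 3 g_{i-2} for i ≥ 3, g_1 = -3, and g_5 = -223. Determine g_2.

Let g_2 = x.
g_3 = -9 - 2x
g_4 = 18 + 7x
g_5 = -63 - 20x
So -63 - 20x = -223, giving x = 8.

8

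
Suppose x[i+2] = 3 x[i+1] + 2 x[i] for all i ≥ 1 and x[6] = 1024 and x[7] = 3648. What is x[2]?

4

Rearranging, x[i-2] = (x[i] - 3 x[i-1]) / 2.
x[5] = (3648 - 3·1024) / 2 = 576/2 = 288
x[4] = (1024 - 3·288) / 2 = 160/2 = 80
x[3] = (288 - 3·80) / 2 = 48/2 = 24
x[2] = (80 - 3·24) / 2 = 8/2 = 4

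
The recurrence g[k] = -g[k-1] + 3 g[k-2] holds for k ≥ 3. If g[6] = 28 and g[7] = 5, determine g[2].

7

Rearranging, g[k-2] = (g[k] + g[k-1]) / 3.
g[5] = (5 + 28) / 3 = 33/3 = 11
g[4] = (28 + 11) / 3 = 39/3 = 13
g[3] = (11 + 13) / 3 = 24/3 = 8
g[2] = (13 + 8) / 3 = 21/3 = 7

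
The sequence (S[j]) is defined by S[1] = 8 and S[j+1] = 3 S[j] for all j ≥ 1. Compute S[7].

5832

S[2] = 3(8) = 24
S[3] = 3(24) = 72
S[4] = 3(72) = 216
S[5] = 3(216) = 648
S[6] = 3(648) = 1944
S[7] = 3(1944) = 5832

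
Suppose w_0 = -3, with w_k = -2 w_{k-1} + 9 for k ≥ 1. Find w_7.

w_1 = -2·(-3) + 9 = 15
w_2 = -2·15 + 9 = -21
w_3 = -2·(-21) + 9 = 51
w_4 = -2·51 + 9 = -93
w_5 = -2·(-93) + 9 = 195
w_6 = -2·195 + 9 = -381
w_7 = -2·(-381) + 9 = 771

771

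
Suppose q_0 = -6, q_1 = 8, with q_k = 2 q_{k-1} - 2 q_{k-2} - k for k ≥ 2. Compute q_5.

-51

q_2 = 2*8 - 2*(-6) - 2 = 26
q_3 = 2*26 - 2*8 - 3 = 33
q_4 = 2*33 - 2*26 - 4 = 10
q_5 = 2*10 - 2*33 - 5 = -51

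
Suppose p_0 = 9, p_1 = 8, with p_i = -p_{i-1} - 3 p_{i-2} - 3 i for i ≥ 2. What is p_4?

103

p_2 = -8 - 3·9 - 6 = -41
p_3 = -(-41) - 3·8 - 9 = 8
p_4 = -8 - 3·(-41) - 12 = 103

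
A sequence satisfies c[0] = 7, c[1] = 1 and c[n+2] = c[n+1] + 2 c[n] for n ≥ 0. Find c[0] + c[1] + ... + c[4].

87

c[2] = 1 + 2·7 = 15
c[3] = 15 + 2·1 = 17
c[4] = 17 + 2·15 = 47
Sum = 7 + 1 + 15 + 17 + 47 = 87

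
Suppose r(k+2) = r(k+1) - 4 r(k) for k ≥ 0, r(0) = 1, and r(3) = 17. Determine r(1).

-7

Let r(1) = w.
r(2) = -4 + w
r(3) = -4 - 3w
So -4 - 3w = 17, giving w = -7.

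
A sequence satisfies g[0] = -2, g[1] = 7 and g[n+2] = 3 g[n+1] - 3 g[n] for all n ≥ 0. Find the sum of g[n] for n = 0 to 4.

g[2] = 3·7 - 3·(-2) = 27
g[3] = 3·27 - 3·7 = 60
g[4] = 3·60 - 3·27 = 99
Sum = (-2) + 7 + 27 + 60 + 99 = 191

191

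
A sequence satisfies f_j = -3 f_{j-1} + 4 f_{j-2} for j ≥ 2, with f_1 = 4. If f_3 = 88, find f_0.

Let f_0 = v.
f_2 = -12 + 4v
f_3 = 52 - 12v
So 52 - 12v = 88, giving v = -3.

-3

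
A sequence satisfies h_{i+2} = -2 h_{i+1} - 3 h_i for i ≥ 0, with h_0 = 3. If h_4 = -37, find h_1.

-7

Let h_1 = y.
h_2 = -9 - 2y
h_3 = 18 + y
h_4 = -9 + 4y
So -9 + 4y = -37, giving y = -7.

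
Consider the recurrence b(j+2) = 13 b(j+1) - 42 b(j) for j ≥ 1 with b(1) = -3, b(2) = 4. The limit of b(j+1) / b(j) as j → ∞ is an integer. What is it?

7

The characteristic equation is r^2 - 13r + 42 = 0, which factors as (r - 7)(r - 6) = 0.
So the roots are 7 and 6. Since |7| > |6| and the coefficient of 7^j is non-zero, the ratio tends to 7.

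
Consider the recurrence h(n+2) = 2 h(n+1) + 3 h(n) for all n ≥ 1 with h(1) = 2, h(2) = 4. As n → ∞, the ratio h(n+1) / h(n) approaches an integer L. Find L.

The characteristic equation is r^2 - 2r - 3 = 0, which factors as (r - 3)(r + 1) = 0.
So the roots are 3 and -1. Since |3| > |-1| and the coefficient of 3^n is non-zero, the ratio tends to 3.

3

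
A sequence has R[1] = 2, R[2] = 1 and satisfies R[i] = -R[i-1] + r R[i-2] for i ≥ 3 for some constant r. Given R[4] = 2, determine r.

-1

R[3] = -1 + 2r
R[4] = 1 - r
So 1 - r = 2, giving r = -1.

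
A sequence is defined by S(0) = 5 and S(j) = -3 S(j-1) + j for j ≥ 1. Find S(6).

S(1) = -3*5 + 1 = -14
S(2) = -3*(-14) + 2 = 44
S(3) = -3*44 + 3 = -129
S(4) = -3*(-129) + 4 = 391
S(5) = -3*391 + 5 = -1168
S(6) = -3*(-1168) + 6 = 3510

3510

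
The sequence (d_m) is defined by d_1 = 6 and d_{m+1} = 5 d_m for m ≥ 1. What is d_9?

2343750

d_2 = 5*6 = 30
d_3 = 5*30 = 150
d_4 = 5*150 = 750
d_5 = 5*750 = 3750
d_6 = 5*3750 = 18750
d_7 = 5*18750 = 93750
d_8 = 5*93750 = 468750
d_9 = 5*468750 = 2343750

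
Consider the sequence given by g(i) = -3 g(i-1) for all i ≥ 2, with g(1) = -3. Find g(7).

-2187

g(2) = -3(-3) = 9
g(3) = -3(9) = -27
g(4) = -3(-27) = 81
g(5) = -3(81) = -243
g(6) = -3(-243) = 729
g(7) = -3(729) = -2187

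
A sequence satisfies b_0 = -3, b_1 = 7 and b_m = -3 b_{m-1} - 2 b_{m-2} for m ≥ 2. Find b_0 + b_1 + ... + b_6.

b_2 = -3(7) - 2(-3) = -15
b_3 = -3(-15) - 2(7) = 31
b_4 = -3(31) - 2(-15) = -63
b_5 = -3(-63) - 2(31) = 127
b_6 = -3(127) - 2(-63) = -255
Sum = (-3) + 7 + (-15) + 31 + (-63) + 127 + (-255) = -171

-171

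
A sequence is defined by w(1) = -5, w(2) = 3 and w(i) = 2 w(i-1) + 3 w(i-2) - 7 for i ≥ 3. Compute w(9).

-9025

w(3) = 2*3 + 3*(-5) - 7 = -16
w(4) = 2*(-16) + 3*3 - 7 = -30
w(5) = 2*(-30) + 3*(-16) - 7 = -115
w(6) = 2*(-115) + 3*(-30) - 7 = -327
w(7) = 2*(-327) + 3*(-115) - 7 = -1006
w(8) = 2*(-1006) + 3*(-327) - 7 = -3000
w(9) = 2*(-3000) + 3*(-1006) - 7 = -9025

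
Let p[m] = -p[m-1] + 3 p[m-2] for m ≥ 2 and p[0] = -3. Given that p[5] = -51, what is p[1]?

-6

Let p[1] = y.
p[2] = -9 - y
p[3] = 9 + 4y
p[4] = -36 - 7y
p[5] = 63 + 19y
So 63 + 19y = -51, giving y = -6.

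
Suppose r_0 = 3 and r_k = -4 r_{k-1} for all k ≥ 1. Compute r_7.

r_1 = -4·3 = -12
r_2 = -4·(-12) = 48
r_3 = -4·48 = -192
r_4 = -4·(-192) = 768
r_5 = -4·768 = -3072
r_6 = -4·(-3072) = 12288
r_7 = -4·12288 = -49152

-49152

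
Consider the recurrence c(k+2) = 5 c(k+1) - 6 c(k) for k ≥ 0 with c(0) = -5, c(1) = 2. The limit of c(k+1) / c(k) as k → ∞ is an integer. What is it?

3

The characteristic equation is r^2 - 5r + 6 = 0, which factors as (r - 3)(r - 2) = 0.
So the roots are 3 and 2. Since |3| > |2| and the coefficient of 3^k is non-zero, the ratio tends to 3.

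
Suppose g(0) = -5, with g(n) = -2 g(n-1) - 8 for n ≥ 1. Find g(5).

72

g(1) = -2·(-5) - 8 = 2
g(2) = -2·2 - 8 = -12
g(3) = -2·(-12) - 8 = 16
g(4) = -2·16 - 8 = -40
g(5) = -2·(-40) - 8 = 72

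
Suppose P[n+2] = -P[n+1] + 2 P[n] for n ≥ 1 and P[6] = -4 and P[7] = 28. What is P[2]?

Rearranging, P[n-2] = (P[n] + P[n-1]) / 2.
P[5] = (28 + (-4)) / 2 = 24/2 = 12
P[4] = (-4 + 12) / 2 = 8/2 = 4
P[3] = (12 + 4) / 2 = 16/2 = 8
P[2] = (4 + 8) / 2 = 12/2 = 6

6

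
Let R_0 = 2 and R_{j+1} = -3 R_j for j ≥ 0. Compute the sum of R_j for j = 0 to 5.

R_1 = -3*2 = -6
R_2 = -3*(-6) = 18
R_3 = -3*18 = -54
R_4 = -3*(-54) = 162
R_5 = -3*162 = -486
Sum = 2 + (-6) + 18 + (-54) + 162 + (-486) = -364

-364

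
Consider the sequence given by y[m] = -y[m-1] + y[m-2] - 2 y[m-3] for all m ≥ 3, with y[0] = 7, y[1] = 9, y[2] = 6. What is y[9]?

y[3] = -6 + 9 - 2·7 = -11
y[4] = -(-11) + 6 - 2·9 = -1
y[5] = -(-1) + (-11) - 2·6 = -22
y[6] = -(-22) + (-1) - 2·(-11) = 43
y[7] = -43 + (-22) - 2·(-1) = -63
y[8] = -(-63) + 43 - 2·(-22) = 150
y[9] = -150 + (-63) - 2·43 = -299

-299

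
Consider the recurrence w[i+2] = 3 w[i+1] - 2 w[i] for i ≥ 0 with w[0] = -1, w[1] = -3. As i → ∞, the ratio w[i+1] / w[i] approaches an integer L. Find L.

2

The characteristic equation is r^2 - 3r + 2 = 0, which factors as (r - 2)(r - 1) = 0.
So the roots are 2 and 1. Since |2| > |1| and the coefficient of 2^i is non-zero, the ratio tends to 2.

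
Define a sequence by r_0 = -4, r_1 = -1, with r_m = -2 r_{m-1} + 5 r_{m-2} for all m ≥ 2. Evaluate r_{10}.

-233738

r_2 = -2(-1) + 5(-4) = -18
r_3 = -2(-18) + 5(-1) = 31
r_4 = -2(31) + 5(-18) = -152
r_5 = -2(-152) + 5(31) = 459
r_6 = -2(459) + 5(-152) = -1678
r_7 = -2(-1678) + 5(459) = 5651
r_8 = -2(5651) + 5(-1678) = -19692
r_9 = -2(-19692) + 5(5651) = 67639
r_{10} = -2(67639) + 5(-19692) = -233738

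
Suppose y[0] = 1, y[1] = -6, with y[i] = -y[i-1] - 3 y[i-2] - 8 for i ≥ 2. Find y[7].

y[2] = -(-6) - 3·1 - 8 = -5
y[3] = -(-5) - 3·(-6) - 8 = 15
y[4] = -15 - 3·(-5) - 8 = -8
y[5] = -(-8) - 3·15 - 8 = -45
y[6] = -(-45) - 3·(-8) - 8 = 61
y[7] = -61 - 3·(-45) - 8 = 66

66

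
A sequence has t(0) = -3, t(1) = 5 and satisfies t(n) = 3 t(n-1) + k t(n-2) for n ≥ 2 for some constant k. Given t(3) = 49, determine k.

t(2) = 15 - 3k
t(3) = 45 - 4k
So 45 - 4k = 49, giving k = -1.

-1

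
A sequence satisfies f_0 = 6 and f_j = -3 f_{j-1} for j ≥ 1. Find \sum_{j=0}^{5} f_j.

-1092

f_1 = -3·6 = -18
f_2 = -3·(-18) = 54
f_3 = -3·54 = -162
f_4 = -3·(-162) = 486
f_5 = -3·486 = -1458
Sum = 6 + (-18) + 54 + (-162) + 486 + (-1458) = -1092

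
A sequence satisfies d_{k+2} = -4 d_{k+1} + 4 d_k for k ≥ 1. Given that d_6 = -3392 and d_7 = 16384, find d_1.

Rearranging, d_{k-2} = (d_k + 4 d_{k-1}) / 4.
d_5 = (16384 + 4(-3392)) / 4 = 2816/4 = 704
d_4 = (-3392 + 4(704)) / 4 = -576/4 = -144
d_3 = (704 + 4(-144)) / 4 = 128/4 = 32
d_2 = (-144 + 4(32)) / 4 = -16/4 = -4
d_1 = (32 + 4(-4)) / 4 = 16/4 = 4

4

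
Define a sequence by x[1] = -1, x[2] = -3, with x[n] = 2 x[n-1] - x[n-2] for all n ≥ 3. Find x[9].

-17

x[3] = 2(-3) - (-1) = -5
x[4] = 2(-5) - (-3) = -7
x[5] = 2(-7) - (-5) = -9
x[6] = 2(-9) - (-7) = -11
x[7] = 2(-11) - (-9) = -13
x[8] = 2(-13) - (-11) = -15
x[9] = 2(-15) - (-13) = -17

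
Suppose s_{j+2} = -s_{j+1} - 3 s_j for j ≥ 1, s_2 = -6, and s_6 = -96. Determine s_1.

6

Let s_1 = y.
s_3 = 6 - 3y
s_4 = 12 + 3y
s_5 = -30 + 6y
s_6 = -6 - 15y
So -6 - 15y = -96, giving y = 6.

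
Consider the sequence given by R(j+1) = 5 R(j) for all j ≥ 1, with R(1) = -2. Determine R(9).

-781250

R(2) = 5(-2) = -10
R(3) = 5(-10) = -50
R(4) = 5(-50) = -250
R(5) = 5(-250) = -1250
R(6) = 5(-1250) = -6250
R(7) = 5(-6250) = -31250
R(8) = 5(-31250) = -156250
R(9) = 5(-156250) = -781250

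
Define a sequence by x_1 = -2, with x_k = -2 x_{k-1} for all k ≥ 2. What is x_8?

256

x_2 = -2·(-2) = 4
x_3 = -2·4 = -8
x_4 = -2·(-8) = 16
x_5 = -2·16 = -32
x_6 = -2·(-32) = 64
x_7 = -2·64 = -128
x_8 = -2·(-128) = 256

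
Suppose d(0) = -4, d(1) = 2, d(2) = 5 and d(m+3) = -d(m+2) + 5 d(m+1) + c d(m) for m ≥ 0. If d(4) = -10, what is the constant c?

-5

d(3) = 5 - 4c
d(4) = 20 + 6c
So 20 + 6c = -10, giving c = -5.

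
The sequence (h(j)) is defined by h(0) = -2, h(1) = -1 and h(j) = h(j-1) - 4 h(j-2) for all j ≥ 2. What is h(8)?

h(2) = (-1) - 4(-2) = 7
h(3) = 7 - 4(-1) = 11
h(4) = 11 - 4(7) = -17
h(5) = (-17) - 4(11) = -61
h(6) = (-61) - 4(-17) = 7
h(7) = 7 - 4(-61) = 251
h(8) = 251 - 4(7) = 223

223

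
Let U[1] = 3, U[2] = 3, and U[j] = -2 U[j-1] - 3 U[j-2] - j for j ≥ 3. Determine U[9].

U[3] = -2*3 - 3*3 - 3 = -18
U[4] = -2*(-18) - 3*3 - 4 = 23
U[5] = -2*23 - 3*(-18) - 5 = 3
U[6] = -2*3 - 3*23 - 6 = -81
U[7] = -2*(-81) - 3*3 - 7 = 146
U[8] = -2*146 - 3*(-81) - 8 = -57
U[9] = -2*(-57) - 3*146 - 9 = -333

-333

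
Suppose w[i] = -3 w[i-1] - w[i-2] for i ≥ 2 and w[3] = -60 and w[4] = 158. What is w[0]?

-4

Rearranging, w[i-2] = -(w[i] + 3 w[i-1]).
w[2] = -(158 + 3*(-60)) = 22
w[1] = -(-60 + 3*22) = -6
w[0] = -(22 + 3*(-6)) = -4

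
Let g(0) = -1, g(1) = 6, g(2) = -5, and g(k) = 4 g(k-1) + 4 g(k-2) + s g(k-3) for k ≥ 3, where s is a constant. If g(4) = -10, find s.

g(3) = 4 - s
g(4) = -4 + 2s
So -4 + 2s = -10, giving s = -3.

-3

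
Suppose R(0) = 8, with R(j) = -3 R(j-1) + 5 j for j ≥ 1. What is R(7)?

-15436

R(1) = -3(8) + 5 = -19
R(2) = -3(-19) + 10 = 67
R(3) = -3(67) + 15 = -186
R(4) = -3(-186) + 20 = 578
R(5) = -3(578) + 25 = -1709
R(6) = -3(-1709) + 30 = 5157
R(7) = -3(5157) + 35 = -15436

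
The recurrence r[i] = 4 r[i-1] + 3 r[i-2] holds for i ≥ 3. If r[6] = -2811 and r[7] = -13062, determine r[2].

Rearranging, r[i-2] = (r[i] - 4 r[i-1]) / 3.
r[5] = (-13062 - 4*(-2811)) / 3 = -1818/3 = -606
r[4] = (-2811 - 4*(-606)) / 3 = -387/3 = -129
r[3] = (-606 - 4*(-129)) / 3 = -90/3 = -30
r[2] = (-129 - 4*(-30)) / 3 = -9/3 = -3

-3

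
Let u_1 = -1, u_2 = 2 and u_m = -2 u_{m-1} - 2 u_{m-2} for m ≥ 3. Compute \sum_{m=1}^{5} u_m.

u_3 = -2·2 - 2·(-1) = -2
u_4 = -2·(-2) - 2·2 = 0
u_5 = -2·0 - 2·(-2) = 4
Sum = (-1) + 2 + (-2) + 0 + 4 = 3

3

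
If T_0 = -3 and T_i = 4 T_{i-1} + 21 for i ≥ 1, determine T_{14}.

The fixed point is 21/(1 - 4) = -7, so T_i + 7 = 4(T_{i-1} + 7).
Hence T_i = 4·4^i - 7.
T_{14} = 4·4^{14} - 7 = 4·268435456 - 7 = 1073741817.

1073741817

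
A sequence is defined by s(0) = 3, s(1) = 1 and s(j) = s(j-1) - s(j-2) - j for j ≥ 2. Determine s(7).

-5

s(2) = 1 - 3 - 2 = -4
s(3) = (-4) - 1 - 3 = -8
s(4) = (-8) - (-4) - 4 = -8
s(5) = (-8) - (-8) - 5 = -5
s(6) = (-5) - (-8) - 6 = -3
s(7) = (-3) - (-5) - 7 = -5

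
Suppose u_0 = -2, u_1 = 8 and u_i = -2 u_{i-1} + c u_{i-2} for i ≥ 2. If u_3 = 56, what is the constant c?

u_2 = -16 - 2c
u_3 = 32 + 12c
So 32 + 12c = 56, giving c = 2.

2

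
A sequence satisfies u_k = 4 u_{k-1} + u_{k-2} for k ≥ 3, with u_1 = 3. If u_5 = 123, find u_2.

Let u_2 = v.
u_3 = 3 + 4v
u_4 = 12 + 17v
u_5 = 51 + 72v
So 51 + 72v = 123, giving v = 1.

1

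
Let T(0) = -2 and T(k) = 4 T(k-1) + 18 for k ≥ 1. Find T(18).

The fixed point is 18/(1 - 4) = -6, so T(k) + 6 = 4(T(k-1) + 6).
Hence T(k) = 4·4^k - 6.
T(18) = 4·4^{18} - 6 = 4·68719476736 - 6 = 274877906938.

274877906938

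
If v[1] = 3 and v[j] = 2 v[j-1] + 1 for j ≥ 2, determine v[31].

4294967295

The fixed point is 1/(1 - 2) = -1, so v[j] + 1 = 2(v[j-1] + 1).
Hence v[j] = 4·2^{j-1} - 1.
v[31] = 4·2^{30} - 1 = 4·1073741824 - 1 = 4294967295.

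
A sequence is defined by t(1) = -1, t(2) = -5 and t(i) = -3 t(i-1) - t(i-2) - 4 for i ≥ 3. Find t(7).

t(3) = -3(-5) - (-1) - 4 = 12
t(4) = -3(12) - (-5) - 4 = -35
t(5) = -3(-35) - 12 - 4 = 89
t(6) = -3(89) - (-35) - 4 = -236
t(7) = -3(-236) - 89 - 4 = 615

615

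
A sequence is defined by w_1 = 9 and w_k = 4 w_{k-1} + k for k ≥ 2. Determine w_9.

w_2 = 4·9 + 2 = 38
w_3 = 4·38 + 3 = 155
w_4 = 4·155 + 4 = 624
w_5 = 4·624 + 5 = 2501
w_6 = 4·2501 + 6 = 10010
w_7 = 4·10010 + 7 = 40047
w_8 = 4·40047 + 8 = 160196
w_9 = 4·160196 + 9 = 640793

640793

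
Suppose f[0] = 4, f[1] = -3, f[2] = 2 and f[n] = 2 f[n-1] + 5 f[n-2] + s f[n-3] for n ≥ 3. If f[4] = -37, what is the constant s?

-5

f[3] = -11 + 4s
f[4] = -12 + 5s
So -12 + 5s = -37, giving s = -5.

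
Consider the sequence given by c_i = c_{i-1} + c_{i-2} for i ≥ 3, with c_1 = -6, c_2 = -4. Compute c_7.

c_3 = (-4) + (-6) = -10
c_4 = (-10) + (-4) = -14
c_5 = (-14) + (-10) = -24
c_6 = (-24) + (-14) = -38
c_7 = (-38) + (-24) = -62

-62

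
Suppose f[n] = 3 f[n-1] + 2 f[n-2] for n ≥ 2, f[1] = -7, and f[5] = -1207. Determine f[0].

-3

Let f[0] = w.
f[2] = -21 + 2w
f[3] = -77 + 6w
f[4] = -273 + 22w
f[5] = -973 + 78w
So -973 + 78w = -1207, giving w = -3.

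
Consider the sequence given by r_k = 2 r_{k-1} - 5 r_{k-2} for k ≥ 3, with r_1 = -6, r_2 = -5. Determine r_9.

3330

r_3 = 2·(-5) - 5·(-6) = 20
r_4 = 2·20 - 5·(-5) = 65
r_5 = 2·65 - 5·20 = 30
r_6 = 2·30 - 5·65 = -265
r_7 = 2·(-265) - 5·30 = -680
r_8 = 2·(-680) - 5·(-265) = -35
r_9 = 2·(-35) - 5·(-680) = 3330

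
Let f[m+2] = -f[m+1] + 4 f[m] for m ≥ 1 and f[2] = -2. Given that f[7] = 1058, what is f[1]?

8

Let f[1] = w.
f[3] = 2 + 4w
f[4] = -10 - 4w
f[5] = 18 + 20w
f[6] = -58 - 36w
f[7] = 130 + 116w
So 130 + 116w = 1058, giving w = 8.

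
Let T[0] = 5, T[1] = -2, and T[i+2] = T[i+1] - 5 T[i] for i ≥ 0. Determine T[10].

T[2] = (-2) - 5*5 = -27
T[3] = (-27) - 5*(-2) = -17
T[4] = (-17) - 5*(-27) = 118
T[5] = 118 - 5*(-17) = 203
T[6] = 203 - 5*118 = -387
T[7] = (-387) - 5*203 = -1402
T[8] = (-1402) - 5*(-387) = 533
T[9] = 533 - 5*(-1402) = 7543
T[10] = 7543 - 5*533 = 4878

4878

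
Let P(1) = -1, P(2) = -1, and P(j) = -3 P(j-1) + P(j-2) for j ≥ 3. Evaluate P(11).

P(3) = -3*(-1) + (-1) = 2
P(4) = -3*2 + (-1) = -7
P(5) = -3*(-7) + 2 = 23
P(6) = -3*23 + (-7) = -76
P(7) = -3*(-76) + 23 = 251
P(8) = -3*251 + (-76) = -829
P(9) = -3*(-829) + 251 = 2738
P(10) = -3*2738 + (-829) = -9043
P(11) = -3*(-9043) + 2738 = 29867

29867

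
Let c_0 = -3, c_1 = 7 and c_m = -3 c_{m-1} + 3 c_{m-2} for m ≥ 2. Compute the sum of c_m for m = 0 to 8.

c_2 = -3·7 + 3·(-3) = -30
c_3 = -3·(-30) + 3·7 = 111
c_4 = -3·111 + 3·(-30) = -423
c_5 = -3·(-423) + 3·111 = 1602
c_6 = -3·1602 + 3·(-423) = -6075
c_7 = -3·(-6075) + 3·1602 = 23031
c_8 = -3·23031 + 3·(-6075) = -87318
Sum = (-3) + 7 + (-30) + 111 + (-423) + 1602 + (-6075) + 23031 + (-87318) = -69098

-69098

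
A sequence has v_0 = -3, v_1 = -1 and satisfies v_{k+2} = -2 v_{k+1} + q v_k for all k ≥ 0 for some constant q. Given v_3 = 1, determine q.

1

v_2 = 2 - 3q
v_3 = -4 + 5q
So -4 + 5q = 1, giving q = 1.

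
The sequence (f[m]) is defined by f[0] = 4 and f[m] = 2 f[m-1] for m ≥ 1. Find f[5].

128

f[1] = 2(4) = 8
f[2] = 2(8) = 16
f[3] = 2(16) = 32
f[4] = 2(32) = 64
f[5] = 2(64) = 128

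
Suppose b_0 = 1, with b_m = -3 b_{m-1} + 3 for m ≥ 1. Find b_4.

21

b_1 = -3·1 + 3 = 0
b_2 = -3·0 + 3 = 3
b_3 = -3·3 + 3 = -6
b_4 = -3·(-6) + 3 = 21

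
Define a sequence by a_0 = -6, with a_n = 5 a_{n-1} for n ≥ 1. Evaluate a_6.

-93750

a_1 = 5(-6) = -30
a_2 = 5(-30) = -150
a_3 = 5(-150) = -750
a_4 = 5(-750) = -3750
a_5 = 5(-3750) = -18750
a_6 = 5(-18750) = -93750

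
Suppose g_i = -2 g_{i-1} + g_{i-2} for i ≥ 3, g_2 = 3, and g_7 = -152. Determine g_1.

2

Let g_1 = v.
g_3 = -6 + v
g_4 = 15 - 2v
g_5 = -36 + 5v
g_6 = 87 - 12v
g_7 = -210 + 29v
So -210 + 29v = -152, giving v = 2.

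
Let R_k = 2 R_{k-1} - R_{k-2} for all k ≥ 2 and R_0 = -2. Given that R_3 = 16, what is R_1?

Let R_1 = x.
R_2 = 2 + 2x
R_3 = 4 + 3x
So 4 + 3x = 16, giving x = 4.

4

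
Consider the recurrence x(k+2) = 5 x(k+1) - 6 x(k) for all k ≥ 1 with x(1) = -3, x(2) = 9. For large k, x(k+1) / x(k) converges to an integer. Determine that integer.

3

The characteristic equation is r^2 - 5r + 6 = 0, which factors as (r - 3)(r - 2) = 0.
So the roots are 3 and 2. Since |3| > |2| and the coefficient of 3^k is non-zero, the ratio tends to 3.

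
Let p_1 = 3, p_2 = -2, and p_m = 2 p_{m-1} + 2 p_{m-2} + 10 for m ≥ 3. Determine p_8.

1954

p_3 = 2*(-2) + 2*3 + 10 = 12
p_4 = 2*12 + 2*(-2) + 10 = 30
p_5 = 2*30 + 2*12 + 10 = 94
p_6 = 2*94 + 2*30 + 10 = 258
p_7 = 2*258 + 2*94 + 10 = 714
p_8 = 2*714 + 2*258 + 10 = 1954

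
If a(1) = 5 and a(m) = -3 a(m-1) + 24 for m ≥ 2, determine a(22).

The fixed point is 24/(1 + 3) = 6, so a(m) - 6 = -3(a(m-1) - 6).
Hence a(m) = -1·(-3)^{m-1} + 6.
a(22) = -1·(-3)^{21} + 6 = -1·-10460353203 + 6 = 10460353209.

10460353209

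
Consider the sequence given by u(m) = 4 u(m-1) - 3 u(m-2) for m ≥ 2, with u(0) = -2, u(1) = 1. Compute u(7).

3277

u(2) = 4(1) - 3(-2) = 10
u(3) = 4(10) - 3(1) = 37
u(4) = 4(37) - 3(10) = 118
u(5) = 4(118) - 3(37) = 361
u(6) = 4(361) - 3(118) = 1090
u(7) = 4(1090) - 3(361) = 3277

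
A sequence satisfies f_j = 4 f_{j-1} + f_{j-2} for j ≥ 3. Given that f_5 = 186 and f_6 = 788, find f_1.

-6

Rearranging, f_{j-2} = f_j - 4 f_{j-1}.
f_4 = 788 - 4*186 = 44
f_3 = 186 - 4*44 = 10
f_2 = 44 - 4*10 = 4
f_1 = 10 - 4*4 = -6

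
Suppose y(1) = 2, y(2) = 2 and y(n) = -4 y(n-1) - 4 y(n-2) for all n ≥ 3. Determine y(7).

y(3) = -4(2) - 4(2) = -16
y(4) = -4(-16) - 4(2) = 56
y(5) = -4(56) - 4(-16) = -160
y(6) = -4(-160) - 4(56) = 416
y(7) = -4(416) - 4(-160) = -1024

-1024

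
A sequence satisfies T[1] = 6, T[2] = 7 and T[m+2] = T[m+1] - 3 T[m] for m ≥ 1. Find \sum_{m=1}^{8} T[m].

-35

T[3] = 7 - 3·6 = -11
T[4] = (-11) - 3·7 = -32
T[5] = (-32) - 3·(-11) = 1
T[6] = 1 - 3·(-32) = 97
T[7] = 97 - 3·1 = 94
T[8] = 94 - 3·97 = -197
Sum = 6 + 7 + (-11) + (-32) + 1 + 97 + 94 + (-197) = -35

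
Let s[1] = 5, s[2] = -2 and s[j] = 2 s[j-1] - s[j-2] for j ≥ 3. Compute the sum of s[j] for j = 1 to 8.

-156

s[3] = 2(-2) - 5 = -9
s[4] = 2(-9) - (-2) = -16
s[5] = 2(-16) - (-9) = -23
s[6] = 2(-23) - (-16) = -30
s[7] = 2(-30) - (-23) = -37
s[8] = 2(-37) - (-30) = -44
Sum = 5 + (-2) + (-9) + (-16) + (-23) + (-30) + (-37) + (-44) = -156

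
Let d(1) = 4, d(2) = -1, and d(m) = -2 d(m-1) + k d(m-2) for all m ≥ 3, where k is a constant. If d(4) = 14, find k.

-2

d(3) = 2 + 4k
d(4) = -4 - 9k
So -4 - 9k = 14, giving k = -2.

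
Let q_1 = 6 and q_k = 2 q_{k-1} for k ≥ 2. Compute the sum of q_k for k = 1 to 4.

q_2 = 2(6) = 12
q_3 = 2(12) = 24
q_4 = 2(24) = 48
Sum = 6 + 12 + 24 + 48 = 90

90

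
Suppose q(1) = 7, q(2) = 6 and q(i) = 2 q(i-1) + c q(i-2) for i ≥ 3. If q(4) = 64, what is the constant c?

q(3) = 12 + 7c
q(4) = 24 + 20c
So 24 + 20c = 64, giving c = 2.

2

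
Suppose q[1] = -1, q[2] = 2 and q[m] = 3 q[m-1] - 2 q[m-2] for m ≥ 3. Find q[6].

92

q[3] = 3(2) - 2(-1) = 8
q[4] = 3(8) - 2(2) = 20
q[5] = 3(20) - 2(8) = 44
q[6] = 3(44) - 2(20) = 92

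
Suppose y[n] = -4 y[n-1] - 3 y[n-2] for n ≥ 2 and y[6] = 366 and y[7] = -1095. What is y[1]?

-3

Rearranging, y[n-2] = (y[n] + 4 y[n-1]) / -3.
y[5] = (-1095 + 4(366)) / -3 = 369/-3 = -123
y[4] = (366 + 4(-123)) / -3 = -126/-3 = 42
y[3] = (-123 + 4(42)) / -3 = 45/-3 = -15
y[2] = (42 + 4(-15)) / -3 = -18/-3 = 6
y[1] = (-15 + 4(6)) / -3 = 9/-3 = -3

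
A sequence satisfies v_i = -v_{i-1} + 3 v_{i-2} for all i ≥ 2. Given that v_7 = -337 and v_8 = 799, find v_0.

Rearranging, v_{i-2} = (v_i + v_{i-1}) / 3.
v_6 = (799 + (-337)) / 3 = 462/3 = 154
v_5 = (-337 + 154) / 3 = -183/3 = -61
v_4 = (154 + (-61)) / 3 = 93/3 = 31
v_3 = (-61 + 31) / 3 = -30/3 = -10
v_2 = (31 + (-10)) / 3 = 21/3 = 7
v_1 = (-10 + 7) / 3 = -3/3 = -1
v_0 = (7 + (-1)) / 3 = 6/3 = 2

2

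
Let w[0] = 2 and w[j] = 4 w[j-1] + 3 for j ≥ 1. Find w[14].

805306367

The fixed point is 3/(1 - 4) = -1, so w[j] + 1 = 4(w[j-1] + 1).
Hence w[j] = 3·4^j - 1.
w[14] = 3·4^{14} - 1 = 3·268435456 - 1 = 805306367.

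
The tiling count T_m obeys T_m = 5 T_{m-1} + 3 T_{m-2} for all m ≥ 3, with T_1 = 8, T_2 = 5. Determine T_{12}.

232074815

T_3 = 5*5 + 3*8 = 49
T_4 = 5*49 + 3*5 = 260
T_5 = 5*260 + 3*49 = 1447
T_6 = 5*1447 + 3*260 = 8015
T_7 = 5*8015 + 3*1447 = 44416
T_8 = 5*44416 + 3*8015 = 246125
T_9 = 5*246125 + 3*44416 = 1363873
T_{10} = 5*1363873 + 3*246125 = 7557740
T_{11} = 5*7557740 + 3*1363873 = 41880319
T_{12} = 5*41880319 + 3*7557740 = 232074815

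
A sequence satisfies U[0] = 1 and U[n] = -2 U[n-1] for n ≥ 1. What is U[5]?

-32

U[1] = -2·1 = -2
U[2] = -2·(-2) = 4
U[3] = -2·4 = -8
U[4] = -2·(-8) = 16
U[5] = -2·16 = -32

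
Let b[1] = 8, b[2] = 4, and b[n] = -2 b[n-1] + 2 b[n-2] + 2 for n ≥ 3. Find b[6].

b[3] = -2(4) + 2(8) + 2 = 10
b[4] = -2(10) + 2(4) + 2 = -10
b[5] = -2(-10) + 2(10) + 2 = 42
b[6] = -2(42) + 2(-10) + 2 = -102

-102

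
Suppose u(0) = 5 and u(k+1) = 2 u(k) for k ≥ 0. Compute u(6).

u(1) = 2*5 = 10
u(2) = 2*10 = 20
u(3) = 2*20 = 40
u(4) = 2*40 = 80
u(5) = 2*80 = 160
u(6) = 2*160 = 320

320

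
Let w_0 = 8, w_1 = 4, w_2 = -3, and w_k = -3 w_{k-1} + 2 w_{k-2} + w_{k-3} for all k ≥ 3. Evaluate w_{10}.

w_3 = -3*(-3) + 2*4 + 8 = 25
w_4 = -3*25 + 2*(-3) + 4 = -77
w_5 = -3*(-77) + 2*25 + (-3) = 278
w_6 = -3*278 + 2*(-77) + 25 = -963
w_7 = -3*(-963) + 2*278 + (-77) = 3368
w_8 = -3*3368 + 2*(-963) + 278 = -11752
w_9 = -3*(-11752) + 2*3368 + (-963) = 41029
w_{10} = -3*41029 + 2*(-11752) + 3368 = -143223

-143223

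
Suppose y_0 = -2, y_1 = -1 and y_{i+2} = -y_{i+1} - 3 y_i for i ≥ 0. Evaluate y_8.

y_2 = -(-1) - 3*(-2) = 7
y_3 = -7 - 3*(-1) = -4
y_4 = -(-4) - 3*7 = -17
y_5 = -(-17) - 3*(-4) = 29
y_6 = -29 - 3*(-17) = 22
y_7 = -22 - 3*29 = -109
y_8 = -(-109) - 3*22 = 43

43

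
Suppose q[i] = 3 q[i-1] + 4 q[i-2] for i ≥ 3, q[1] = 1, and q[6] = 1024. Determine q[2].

4

Let q[2] = z.
q[3] = 4 + 3z
q[4] = 12 + 13z
q[5] = 52 + 51z
q[6] = 204 + 205z
So 204 + 205z = 1024, giving z = 4.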